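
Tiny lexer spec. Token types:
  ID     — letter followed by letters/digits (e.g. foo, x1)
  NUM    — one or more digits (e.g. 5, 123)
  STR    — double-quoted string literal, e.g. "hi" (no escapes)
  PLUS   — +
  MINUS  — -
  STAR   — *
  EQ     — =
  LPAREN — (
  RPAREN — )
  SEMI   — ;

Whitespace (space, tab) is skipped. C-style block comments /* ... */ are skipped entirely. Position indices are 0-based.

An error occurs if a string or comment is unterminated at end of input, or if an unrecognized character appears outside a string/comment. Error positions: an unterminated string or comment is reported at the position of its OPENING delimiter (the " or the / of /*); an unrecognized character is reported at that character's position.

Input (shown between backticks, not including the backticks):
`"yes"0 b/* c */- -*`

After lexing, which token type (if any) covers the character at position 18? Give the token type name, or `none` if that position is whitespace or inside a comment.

Answer: STAR

Derivation:
pos=0: enter STRING mode
pos=0: emit STR "yes" (now at pos=5)
pos=5: emit NUM '0' (now at pos=6)
pos=7: emit ID 'b' (now at pos=8)
pos=8: enter COMMENT mode (saw '/*')
exit COMMENT mode (now at pos=15)
pos=15: emit MINUS '-'
pos=17: emit MINUS '-'
pos=18: emit STAR '*'
DONE. 6 tokens: [STR, NUM, ID, MINUS, MINUS, STAR]
Position 18: char is '*' -> STAR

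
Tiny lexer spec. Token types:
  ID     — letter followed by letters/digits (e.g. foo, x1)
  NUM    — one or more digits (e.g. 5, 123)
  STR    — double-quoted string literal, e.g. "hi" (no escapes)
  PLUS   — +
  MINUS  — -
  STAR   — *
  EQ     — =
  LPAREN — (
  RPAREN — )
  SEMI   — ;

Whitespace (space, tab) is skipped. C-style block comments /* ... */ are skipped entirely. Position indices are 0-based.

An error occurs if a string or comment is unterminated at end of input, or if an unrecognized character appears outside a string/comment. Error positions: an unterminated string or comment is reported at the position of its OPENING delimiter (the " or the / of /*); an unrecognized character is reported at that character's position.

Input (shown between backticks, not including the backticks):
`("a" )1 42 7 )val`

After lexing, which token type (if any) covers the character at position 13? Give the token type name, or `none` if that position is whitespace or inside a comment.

Answer: RPAREN

Derivation:
pos=0: emit LPAREN '('
pos=1: enter STRING mode
pos=1: emit STR "a" (now at pos=4)
pos=5: emit RPAREN ')'
pos=6: emit NUM '1' (now at pos=7)
pos=8: emit NUM '42' (now at pos=10)
pos=11: emit NUM '7' (now at pos=12)
pos=13: emit RPAREN ')'
pos=14: emit ID 'val' (now at pos=17)
DONE. 8 tokens: [LPAREN, STR, RPAREN, NUM, NUM, NUM, RPAREN, ID]
Position 13: char is ')' -> RPAREN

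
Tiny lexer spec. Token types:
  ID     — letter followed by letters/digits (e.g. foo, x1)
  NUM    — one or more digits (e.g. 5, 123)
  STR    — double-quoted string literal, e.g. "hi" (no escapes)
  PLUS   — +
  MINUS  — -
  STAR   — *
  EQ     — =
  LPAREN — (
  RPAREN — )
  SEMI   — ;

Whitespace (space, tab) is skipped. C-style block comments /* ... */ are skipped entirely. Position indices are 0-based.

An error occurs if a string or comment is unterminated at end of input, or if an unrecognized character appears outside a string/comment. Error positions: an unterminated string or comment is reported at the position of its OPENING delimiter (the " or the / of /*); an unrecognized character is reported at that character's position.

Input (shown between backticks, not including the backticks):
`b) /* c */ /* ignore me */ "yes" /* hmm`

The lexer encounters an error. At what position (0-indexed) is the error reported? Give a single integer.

pos=0: emit ID 'b' (now at pos=1)
pos=1: emit RPAREN ')'
pos=3: enter COMMENT mode (saw '/*')
exit COMMENT mode (now at pos=10)
pos=11: enter COMMENT mode (saw '/*')
exit COMMENT mode (now at pos=26)
pos=27: enter STRING mode
pos=27: emit STR "yes" (now at pos=32)
pos=33: enter COMMENT mode (saw '/*')
pos=33: ERROR — unterminated comment (reached EOF)

Answer: 33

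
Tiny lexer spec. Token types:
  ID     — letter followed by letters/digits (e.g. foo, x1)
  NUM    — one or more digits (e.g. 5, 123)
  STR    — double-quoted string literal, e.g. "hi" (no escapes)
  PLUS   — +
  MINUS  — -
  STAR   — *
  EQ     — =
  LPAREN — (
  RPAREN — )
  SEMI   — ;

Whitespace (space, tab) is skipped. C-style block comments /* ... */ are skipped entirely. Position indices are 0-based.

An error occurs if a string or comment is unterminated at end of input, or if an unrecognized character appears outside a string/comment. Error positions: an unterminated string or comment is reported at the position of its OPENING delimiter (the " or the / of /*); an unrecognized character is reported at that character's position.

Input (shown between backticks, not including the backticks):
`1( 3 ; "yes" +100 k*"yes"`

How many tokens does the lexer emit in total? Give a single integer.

pos=0: emit NUM '1' (now at pos=1)
pos=1: emit LPAREN '('
pos=3: emit NUM '3' (now at pos=4)
pos=5: emit SEMI ';'
pos=7: enter STRING mode
pos=7: emit STR "yes" (now at pos=12)
pos=13: emit PLUS '+'
pos=14: emit NUM '100' (now at pos=17)
pos=18: emit ID 'k' (now at pos=19)
pos=19: emit STAR '*'
pos=20: enter STRING mode
pos=20: emit STR "yes" (now at pos=25)
DONE. 10 tokens: [NUM, LPAREN, NUM, SEMI, STR, PLUS, NUM, ID, STAR, STR]

Answer: 10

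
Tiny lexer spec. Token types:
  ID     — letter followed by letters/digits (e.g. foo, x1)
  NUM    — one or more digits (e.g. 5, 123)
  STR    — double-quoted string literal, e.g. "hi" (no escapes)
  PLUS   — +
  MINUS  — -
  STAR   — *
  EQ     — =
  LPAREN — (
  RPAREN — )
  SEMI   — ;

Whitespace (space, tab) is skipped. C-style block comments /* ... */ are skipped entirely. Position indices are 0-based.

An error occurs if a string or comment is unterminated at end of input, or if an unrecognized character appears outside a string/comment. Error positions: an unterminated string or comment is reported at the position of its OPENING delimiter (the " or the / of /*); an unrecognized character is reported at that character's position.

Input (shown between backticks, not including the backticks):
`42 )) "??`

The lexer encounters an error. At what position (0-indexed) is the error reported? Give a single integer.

pos=0: emit NUM '42' (now at pos=2)
pos=3: emit RPAREN ')'
pos=4: emit RPAREN ')'
pos=6: enter STRING mode
pos=6: ERROR — unterminated string

Answer: 6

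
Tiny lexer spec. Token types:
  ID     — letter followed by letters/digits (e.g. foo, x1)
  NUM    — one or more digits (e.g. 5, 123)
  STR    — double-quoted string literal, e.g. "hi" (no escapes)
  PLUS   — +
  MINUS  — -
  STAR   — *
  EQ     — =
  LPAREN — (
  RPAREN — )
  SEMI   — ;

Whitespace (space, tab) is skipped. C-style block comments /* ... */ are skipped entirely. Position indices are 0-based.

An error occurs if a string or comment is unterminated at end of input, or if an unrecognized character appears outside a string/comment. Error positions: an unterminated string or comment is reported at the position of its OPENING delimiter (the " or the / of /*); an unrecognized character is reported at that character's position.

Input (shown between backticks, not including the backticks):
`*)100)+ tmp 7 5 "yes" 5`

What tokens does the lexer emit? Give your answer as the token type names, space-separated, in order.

Answer: STAR RPAREN NUM RPAREN PLUS ID NUM NUM STR NUM

Derivation:
pos=0: emit STAR '*'
pos=1: emit RPAREN ')'
pos=2: emit NUM '100' (now at pos=5)
pos=5: emit RPAREN ')'
pos=6: emit PLUS '+'
pos=8: emit ID 'tmp' (now at pos=11)
pos=12: emit NUM '7' (now at pos=13)
pos=14: emit NUM '5' (now at pos=15)
pos=16: enter STRING mode
pos=16: emit STR "yes" (now at pos=21)
pos=22: emit NUM '5' (now at pos=23)
DONE. 10 tokens: [STAR, RPAREN, NUM, RPAREN, PLUS, ID, NUM, NUM, STR, NUM]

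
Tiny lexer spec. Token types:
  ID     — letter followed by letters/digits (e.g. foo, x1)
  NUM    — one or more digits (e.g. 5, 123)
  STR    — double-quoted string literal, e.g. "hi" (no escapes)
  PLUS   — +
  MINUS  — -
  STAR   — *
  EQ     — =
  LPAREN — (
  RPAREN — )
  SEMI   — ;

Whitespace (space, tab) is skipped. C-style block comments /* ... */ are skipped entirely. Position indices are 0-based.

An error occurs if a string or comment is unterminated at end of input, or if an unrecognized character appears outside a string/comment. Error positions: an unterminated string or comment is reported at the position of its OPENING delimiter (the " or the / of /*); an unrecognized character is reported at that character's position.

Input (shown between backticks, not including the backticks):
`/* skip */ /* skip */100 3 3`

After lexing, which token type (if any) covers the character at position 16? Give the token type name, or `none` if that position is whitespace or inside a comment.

pos=0: enter COMMENT mode (saw '/*')
exit COMMENT mode (now at pos=10)
pos=11: enter COMMENT mode (saw '/*')
exit COMMENT mode (now at pos=21)
pos=21: emit NUM '100' (now at pos=24)
pos=25: emit NUM '3' (now at pos=26)
pos=27: emit NUM '3' (now at pos=28)
DONE. 3 tokens: [NUM, NUM, NUM]
Position 16: char is 'i' -> none

Answer: none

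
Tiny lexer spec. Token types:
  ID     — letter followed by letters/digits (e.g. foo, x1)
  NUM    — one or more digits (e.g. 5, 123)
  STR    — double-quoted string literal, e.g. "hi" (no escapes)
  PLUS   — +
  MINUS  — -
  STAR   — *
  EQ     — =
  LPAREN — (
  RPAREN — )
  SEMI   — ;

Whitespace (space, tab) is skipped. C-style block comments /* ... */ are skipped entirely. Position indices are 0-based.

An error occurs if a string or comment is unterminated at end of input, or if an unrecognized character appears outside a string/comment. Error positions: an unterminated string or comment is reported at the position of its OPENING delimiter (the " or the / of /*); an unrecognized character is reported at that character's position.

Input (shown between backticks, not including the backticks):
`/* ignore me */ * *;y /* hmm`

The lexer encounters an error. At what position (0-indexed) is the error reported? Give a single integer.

Answer: 22

Derivation:
pos=0: enter COMMENT mode (saw '/*')
exit COMMENT mode (now at pos=15)
pos=16: emit STAR '*'
pos=18: emit STAR '*'
pos=19: emit SEMI ';'
pos=20: emit ID 'y' (now at pos=21)
pos=22: enter COMMENT mode (saw '/*')
pos=22: ERROR — unterminated comment (reached EOF)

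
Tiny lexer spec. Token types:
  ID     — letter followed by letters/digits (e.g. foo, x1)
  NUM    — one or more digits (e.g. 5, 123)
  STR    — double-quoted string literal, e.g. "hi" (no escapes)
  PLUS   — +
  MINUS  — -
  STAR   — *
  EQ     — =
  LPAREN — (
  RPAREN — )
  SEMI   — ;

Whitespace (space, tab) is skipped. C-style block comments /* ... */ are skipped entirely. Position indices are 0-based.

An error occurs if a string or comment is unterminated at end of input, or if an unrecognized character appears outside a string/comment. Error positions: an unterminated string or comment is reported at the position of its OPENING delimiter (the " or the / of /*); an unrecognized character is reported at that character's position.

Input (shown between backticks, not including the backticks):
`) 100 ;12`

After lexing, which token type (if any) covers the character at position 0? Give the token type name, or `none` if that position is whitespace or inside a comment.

Answer: RPAREN

Derivation:
pos=0: emit RPAREN ')'
pos=2: emit NUM '100' (now at pos=5)
pos=6: emit SEMI ';'
pos=7: emit NUM '12' (now at pos=9)
DONE. 4 tokens: [RPAREN, NUM, SEMI, NUM]
Position 0: char is ')' -> RPAREN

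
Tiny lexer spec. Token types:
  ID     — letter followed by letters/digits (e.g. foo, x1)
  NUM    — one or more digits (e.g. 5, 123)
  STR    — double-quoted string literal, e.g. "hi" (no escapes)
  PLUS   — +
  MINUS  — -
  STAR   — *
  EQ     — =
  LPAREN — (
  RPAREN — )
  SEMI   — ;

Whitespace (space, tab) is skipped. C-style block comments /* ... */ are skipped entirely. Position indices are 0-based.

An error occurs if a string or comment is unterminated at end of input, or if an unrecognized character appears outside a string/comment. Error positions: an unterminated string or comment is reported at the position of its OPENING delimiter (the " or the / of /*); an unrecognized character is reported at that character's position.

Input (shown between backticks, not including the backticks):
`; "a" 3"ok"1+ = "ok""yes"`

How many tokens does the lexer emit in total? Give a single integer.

pos=0: emit SEMI ';'
pos=2: enter STRING mode
pos=2: emit STR "a" (now at pos=5)
pos=6: emit NUM '3' (now at pos=7)
pos=7: enter STRING mode
pos=7: emit STR "ok" (now at pos=11)
pos=11: emit NUM '1' (now at pos=12)
pos=12: emit PLUS '+'
pos=14: emit EQ '='
pos=16: enter STRING mode
pos=16: emit STR "ok" (now at pos=20)
pos=20: enter STRING mode
pos=20: emit STR "yes" (now at pos=25)
DONE. 9 tokens: [SEMI, STR, NUM, STR, NUM, PLUS, EQ, STR, STR]

Answer: 9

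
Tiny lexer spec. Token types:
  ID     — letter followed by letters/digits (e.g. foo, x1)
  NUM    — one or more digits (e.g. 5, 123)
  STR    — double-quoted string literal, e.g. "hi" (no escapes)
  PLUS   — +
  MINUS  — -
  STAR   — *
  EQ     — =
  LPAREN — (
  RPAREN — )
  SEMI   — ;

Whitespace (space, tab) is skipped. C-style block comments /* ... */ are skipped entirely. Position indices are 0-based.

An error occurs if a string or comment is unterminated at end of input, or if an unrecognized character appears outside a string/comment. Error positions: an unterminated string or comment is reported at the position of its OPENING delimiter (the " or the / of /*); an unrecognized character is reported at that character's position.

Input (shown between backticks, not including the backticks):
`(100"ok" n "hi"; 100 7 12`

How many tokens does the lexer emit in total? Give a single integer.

Answer: 9

Derivation:
pos=0: emit LPAREN '('
pos=1: emit NUM '100' (now at pos=4)
pos=4: enter STRING mode
pos=4: emit STR "ok" (now at pos=8)
pos=9: emit ID 'n' (now at pos=10)
pos=11: enter STRING mode
pos=11: emit STR "hi" (now at pos=15)
pos=15: emit SEMI ';'
pos=17: emit NUM '100' (now at pos=20)
pos=21: emit NUM '7' (now at pos=22)
pos=23: emit NUM '12' (now at pos=25)
DONE. 9 tokens: [LPAREN, NUM, STR, ID, STR, SEMI, NUM, NUM, NUM]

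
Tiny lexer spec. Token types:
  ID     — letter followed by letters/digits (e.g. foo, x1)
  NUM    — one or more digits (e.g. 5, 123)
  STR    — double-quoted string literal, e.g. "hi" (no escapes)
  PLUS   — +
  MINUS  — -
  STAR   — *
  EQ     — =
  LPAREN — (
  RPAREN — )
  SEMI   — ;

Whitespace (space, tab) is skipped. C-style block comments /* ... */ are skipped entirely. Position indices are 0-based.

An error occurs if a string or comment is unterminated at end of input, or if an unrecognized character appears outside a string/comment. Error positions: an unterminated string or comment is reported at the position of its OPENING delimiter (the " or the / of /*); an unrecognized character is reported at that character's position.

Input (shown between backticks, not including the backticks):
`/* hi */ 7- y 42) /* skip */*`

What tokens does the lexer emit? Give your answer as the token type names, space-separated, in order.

Answer: NUM MINUS ID NUM RPAREN STAR

Derivation:
pos=0: enter COMMENT mode (saw '/*')
exit COMMENT mode (now at pos=8)
pos=9: emit NUM '7' (now at pos=10)
pos=10: emit MINUS '-'
pos=12: emit ID 'y' (now at pos=13)
pos=14: emit NUM '42' (now at pos=16)
pos=16: emit RPAREN ')'
pos=18: enter COMMENT mode (saw '/*')
exit COMMENT mode (now at pos=28)
pos=28: emit STAR '*'
DONE. 6 tokens: [NUM, MINUS, ID, NUM, RPAREN, STAR]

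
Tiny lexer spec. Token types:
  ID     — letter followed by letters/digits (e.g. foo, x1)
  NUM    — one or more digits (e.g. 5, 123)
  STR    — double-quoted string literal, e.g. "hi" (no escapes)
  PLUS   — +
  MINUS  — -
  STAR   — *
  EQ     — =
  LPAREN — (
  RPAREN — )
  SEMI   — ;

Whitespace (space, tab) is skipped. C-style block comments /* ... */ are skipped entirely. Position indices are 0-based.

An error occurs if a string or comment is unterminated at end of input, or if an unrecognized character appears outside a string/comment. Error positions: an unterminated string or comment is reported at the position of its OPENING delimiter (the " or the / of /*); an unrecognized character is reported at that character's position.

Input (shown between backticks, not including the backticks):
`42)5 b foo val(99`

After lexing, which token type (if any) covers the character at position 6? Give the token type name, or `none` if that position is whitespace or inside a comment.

Answer: none

Derivation:
pos=0: emit NUM '42' (now at pos=2)
pos=2: emit RPAREN ')'
pos=3: emit NUM '5' (now at pos=4)
pos=5: emit ID 'b' (now at pos=6)
pos=7: emit ID 'foo' (now at pos=10)
pos=11: emit ID 'val' (now at pos=14)
pos=14: emit LPAREN '('
pos=15: emit NUM '99' (now at pos=17)
DONE. 8 tokens: [NUM, RPAREN, NUM, ID, ID, ID, LPAREN, NUM]
Position 6: char is ' ' -> none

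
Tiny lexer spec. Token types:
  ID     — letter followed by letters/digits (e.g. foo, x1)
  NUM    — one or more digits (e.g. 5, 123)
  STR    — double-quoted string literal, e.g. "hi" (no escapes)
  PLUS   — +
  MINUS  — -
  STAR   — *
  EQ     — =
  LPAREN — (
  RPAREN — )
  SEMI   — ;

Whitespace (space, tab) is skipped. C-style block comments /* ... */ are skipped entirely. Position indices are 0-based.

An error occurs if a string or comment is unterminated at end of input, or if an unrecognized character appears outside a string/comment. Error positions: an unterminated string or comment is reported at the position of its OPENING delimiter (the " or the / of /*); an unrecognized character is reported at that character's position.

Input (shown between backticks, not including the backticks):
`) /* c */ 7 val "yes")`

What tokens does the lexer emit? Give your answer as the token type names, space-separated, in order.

pos=0: emit RPAREN ')'
pos=2: enter COMMENT mode (saw '/*')
exit COMMENT mode (now at pos=9)
pos=10: emit NUM '7' (now at pos=11)
pos=12: emit ID 'val' (now at pos=15)
pos=16: enter STRING mode
pos=16: emit STR "yes" (now at pos=21)
pos=21: emit RPAREN ')'
DONE. 5 tokens: [RPAREN, NUM, ID, STR, RPAREN]

Answer: RPAREN NUM ID STR RPAREN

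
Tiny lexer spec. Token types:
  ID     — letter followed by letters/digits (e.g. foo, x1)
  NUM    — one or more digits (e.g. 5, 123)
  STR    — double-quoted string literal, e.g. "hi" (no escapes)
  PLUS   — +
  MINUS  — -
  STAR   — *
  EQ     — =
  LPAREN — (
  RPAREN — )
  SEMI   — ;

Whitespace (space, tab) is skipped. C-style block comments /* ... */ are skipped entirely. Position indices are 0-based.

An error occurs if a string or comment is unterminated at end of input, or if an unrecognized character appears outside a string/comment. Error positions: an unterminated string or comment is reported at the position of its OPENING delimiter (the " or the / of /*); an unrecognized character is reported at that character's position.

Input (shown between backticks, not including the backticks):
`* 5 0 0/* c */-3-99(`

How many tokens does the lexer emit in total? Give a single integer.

Answer: 9

Derivation:
pos=0: emit STAR '*'
pos=2: emit NUM '5' (now at pos=3)
pos=4: emit NUM '0' (now at pos=5)
pos=6: emit NUM '0' (now at pos=7)
pos=7: enter COMMENT mode (saw '/*')
exit COMMENT mode (now at pos=14)
pos=14: emit MINUS '-'
pos=15: emit NUM '3' (now at pos=16)
pos=16: emit MINUS '-'
pos=17: emit NUM '99' (now at pos=19)
pos=19: emit LPAREN '('
DONE. 9 tokens: [STAR, NUM, NUM, NUM, MINUS, NUM, MINUS, NUM, LPAREN]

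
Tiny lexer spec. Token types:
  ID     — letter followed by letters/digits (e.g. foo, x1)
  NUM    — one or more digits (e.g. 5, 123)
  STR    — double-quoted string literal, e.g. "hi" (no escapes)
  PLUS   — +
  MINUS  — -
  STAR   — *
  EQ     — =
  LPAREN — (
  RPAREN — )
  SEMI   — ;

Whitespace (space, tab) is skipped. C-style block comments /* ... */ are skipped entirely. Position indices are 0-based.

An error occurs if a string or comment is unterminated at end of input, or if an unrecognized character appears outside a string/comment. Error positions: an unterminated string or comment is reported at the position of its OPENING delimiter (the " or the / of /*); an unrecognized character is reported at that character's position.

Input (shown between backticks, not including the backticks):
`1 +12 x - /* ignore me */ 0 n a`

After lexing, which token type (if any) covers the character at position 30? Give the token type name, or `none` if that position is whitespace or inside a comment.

pos=0: emit NUM '1' (now at pos=1)
pos=2: emit PLUS '+'
pos=3: emit NUM '12' (now at pos=5)
pos=6: emit ID 'x' (now at pos=7)
pos=8: emit MINUS '-'
pos=10: enter COMMENT mode (saw '/*')
exit COMMENT mode (now at pos=25)
pos=26: emit NUM '0' (now at pos=27)
pos=28: emit ID 'n' (now at pos=29)
pos=30: emit ID 'a' (now at pos=31)
DONE. 8 tokens: [NUM, PLUS, NUM, ID, MINUS, NUM, ID, ID]
Position 30: char is 'a' -> ID

Answer: ID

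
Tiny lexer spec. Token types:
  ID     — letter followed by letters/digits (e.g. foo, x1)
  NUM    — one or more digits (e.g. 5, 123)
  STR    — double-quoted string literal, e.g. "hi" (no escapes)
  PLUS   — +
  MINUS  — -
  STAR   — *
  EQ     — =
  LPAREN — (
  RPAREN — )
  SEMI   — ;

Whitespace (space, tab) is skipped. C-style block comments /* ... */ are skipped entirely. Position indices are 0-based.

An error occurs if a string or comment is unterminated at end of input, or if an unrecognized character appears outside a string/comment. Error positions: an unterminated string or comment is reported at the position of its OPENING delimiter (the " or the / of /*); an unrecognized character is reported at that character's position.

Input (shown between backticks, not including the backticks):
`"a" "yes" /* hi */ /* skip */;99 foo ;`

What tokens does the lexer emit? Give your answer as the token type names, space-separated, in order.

Answer: STR STR SEMI NUM ID SEMI

Derivation:
pos=0: enter STRING mode
pos=0: emit STR "a" (now at pos=3)
pos=4: enter STRING mode
pos=4: emit STR "yes" (now at pos=9)
pos=10: enter COMMENT mode (saw '/*')
exit COMMENT mode (now at pos=18)
pos=19: enter COMMENT mode (saw '/*')
exit COMMENT mode (now at pos=29)
pos=29: emit SEMI ';'
pos=30: emit NUM '99' (now at pos=32)
pos=33: emit ID 'foo' (now at pos=36)
pos=37: emit SEMI ';'
DONE. 6 tokens: [STR, STR, SEMI, NUM, ID, SEMI]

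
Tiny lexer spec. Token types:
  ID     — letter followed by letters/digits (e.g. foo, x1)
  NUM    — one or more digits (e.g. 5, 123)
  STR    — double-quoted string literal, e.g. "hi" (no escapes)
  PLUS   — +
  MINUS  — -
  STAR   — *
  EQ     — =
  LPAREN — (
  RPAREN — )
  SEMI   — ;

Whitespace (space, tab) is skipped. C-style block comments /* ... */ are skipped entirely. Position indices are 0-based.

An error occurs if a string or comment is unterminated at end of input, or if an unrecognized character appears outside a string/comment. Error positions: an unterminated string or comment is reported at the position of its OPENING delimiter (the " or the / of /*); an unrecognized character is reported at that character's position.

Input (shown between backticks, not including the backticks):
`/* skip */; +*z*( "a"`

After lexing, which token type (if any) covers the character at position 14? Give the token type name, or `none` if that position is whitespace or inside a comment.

Answer: ID

Derivation:
pos=0: enter COMMENT mode (saw '/*')
exit COMMENT mode (now at pos=10)
pos=10: emit SEMI ';'
pos=12: emit PLUS '+'
pos=13: emit STAR '*'
pos=14: emit ID 'z' (now at pos=15)
pos=15: emit STAR '*'
pos=16: emit LPAREN '('
pos=18: enter STRING mode
pos=18: emit STR "a" (now at pos=21)
DONE. 7 tokens: [SEMI, PLUS, STAR, ID, STAR, LPAREN, STR]
Position 14: char is 'z' -> ID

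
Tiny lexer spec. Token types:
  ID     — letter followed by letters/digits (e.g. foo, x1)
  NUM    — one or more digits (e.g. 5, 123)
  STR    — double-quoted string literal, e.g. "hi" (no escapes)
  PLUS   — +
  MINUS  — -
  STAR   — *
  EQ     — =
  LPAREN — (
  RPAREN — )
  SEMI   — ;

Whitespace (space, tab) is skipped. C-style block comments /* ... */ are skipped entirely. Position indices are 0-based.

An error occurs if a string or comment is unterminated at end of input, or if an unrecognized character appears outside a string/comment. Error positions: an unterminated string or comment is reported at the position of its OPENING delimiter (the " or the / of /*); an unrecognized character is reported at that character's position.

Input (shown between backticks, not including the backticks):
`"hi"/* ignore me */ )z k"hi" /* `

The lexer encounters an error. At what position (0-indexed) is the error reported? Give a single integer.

pos=0: enter STRING mode
pos=0: emit STR "hi" (now at pos=4)
pos=4: enter COMMENT mode (saw '/*')
exit COMMENT mode (now at pos=19)
pos=20: emit RPAREN ')'
pos=21: emit ID 'z' (now at pos=22)
pos=23: emit ID 'k' (now at pos=24)
pos=24: enter STRING mode
pos=24: emit STR "hi" (now at pos=28)
pos=29: enter COMMENT mode (saw '/*')
pos=29: ERROR — unterminated comment (reached EOF)

Answer: 29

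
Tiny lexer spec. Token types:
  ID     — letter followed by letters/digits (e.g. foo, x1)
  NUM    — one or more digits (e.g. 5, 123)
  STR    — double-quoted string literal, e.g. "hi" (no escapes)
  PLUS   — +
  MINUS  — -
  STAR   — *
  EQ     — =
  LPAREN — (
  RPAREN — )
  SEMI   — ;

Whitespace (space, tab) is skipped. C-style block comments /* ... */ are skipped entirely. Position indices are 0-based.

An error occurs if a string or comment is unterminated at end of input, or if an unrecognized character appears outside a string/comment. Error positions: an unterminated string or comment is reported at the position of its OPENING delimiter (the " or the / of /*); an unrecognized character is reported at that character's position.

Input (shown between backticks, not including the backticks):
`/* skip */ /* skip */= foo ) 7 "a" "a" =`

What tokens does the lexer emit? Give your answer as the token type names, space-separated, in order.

pos=0: enter COMMENT mode (saw '/*')
exit COMMENT mode (now at pos=10)
pos=11: enter COMMENT mode (saw '/*')
exit COMMENT mode (now at pos=21)
pos=21: emit EQ '='
pos=23: emit ID 'foo' (now at pos=26)
pos=27: emit RPAREN ')'
pos=29: emit NUM '7' (now at pos=30)
pos=31: enter STRING mode
pos=31: emit STR "a" (now at pos=34)
pos=35: enter STRING mode
pos=35: emit STR "a" (now at pos=38)
pos=39: emit EQ '='
DONE. 7 tokens: [EQ, ID, RPAREN, NUM, STR, STR, EQ]

Answer: EQ ID RPAREN NUM STR STR EQ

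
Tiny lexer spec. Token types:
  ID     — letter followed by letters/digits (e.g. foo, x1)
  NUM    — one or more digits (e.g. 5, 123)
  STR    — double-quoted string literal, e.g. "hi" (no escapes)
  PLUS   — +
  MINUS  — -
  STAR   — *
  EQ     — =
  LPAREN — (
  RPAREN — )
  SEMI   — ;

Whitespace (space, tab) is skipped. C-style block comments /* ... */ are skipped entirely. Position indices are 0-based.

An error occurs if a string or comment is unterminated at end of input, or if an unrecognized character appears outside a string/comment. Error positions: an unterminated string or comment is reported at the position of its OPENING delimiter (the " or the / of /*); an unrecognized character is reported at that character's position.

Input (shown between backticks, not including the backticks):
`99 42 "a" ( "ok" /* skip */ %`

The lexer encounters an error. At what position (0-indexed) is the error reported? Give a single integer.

Answer: 28

Derivation:
pos=0: emit NUM '99' (now at pos=2)
pos=3: emit NUM '42' (now at pos=5)
pos=6: enter STRING mode
pos=6: emit STR "a" (now at pos=9)
pos=10: emit LPAREN '('
pos=12: enter STRING mode
pos=12: emit STR "ok" (now at pos=16)
pos=17: enter COMMENT mode (saw '/*')
exit COMMENT mode (now at pos=27)
pos=28: ERROR — unrecognized char '%'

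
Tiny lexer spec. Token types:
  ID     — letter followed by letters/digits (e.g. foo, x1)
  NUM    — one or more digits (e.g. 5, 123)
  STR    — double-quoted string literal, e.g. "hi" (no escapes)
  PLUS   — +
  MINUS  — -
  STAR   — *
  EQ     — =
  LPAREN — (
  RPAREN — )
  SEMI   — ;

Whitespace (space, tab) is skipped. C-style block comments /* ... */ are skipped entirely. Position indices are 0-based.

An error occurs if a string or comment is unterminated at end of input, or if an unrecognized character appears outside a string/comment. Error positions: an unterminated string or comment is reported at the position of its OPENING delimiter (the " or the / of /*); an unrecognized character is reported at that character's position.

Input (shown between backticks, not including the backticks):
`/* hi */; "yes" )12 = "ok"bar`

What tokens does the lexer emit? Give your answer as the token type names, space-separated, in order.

pos=0: enter COMMENT mode (saw '/*')
exit COMMENT mode (now at pos=8)
pos=8: emit SEMI ';'
pos=10: enter STRING mode
pos=10: emit STR "yes" (now at pos=15)
pos=16: emit RPAREN ')'
pos=17: emit NUM '12' (now at pos=19)
pos=20: emit EQ '='
pos=22: enter STRING mode
pos=22: emit STR "ok" (now at pos=26)
pos=26: emit ID 'bar' (now at pos=29)
DONE. 7 tokens: [SEMI, STR, RPAREN, NUM, EQ, STR, ID]

Answer: SEMI STR RPAREN NUM EQ STR ID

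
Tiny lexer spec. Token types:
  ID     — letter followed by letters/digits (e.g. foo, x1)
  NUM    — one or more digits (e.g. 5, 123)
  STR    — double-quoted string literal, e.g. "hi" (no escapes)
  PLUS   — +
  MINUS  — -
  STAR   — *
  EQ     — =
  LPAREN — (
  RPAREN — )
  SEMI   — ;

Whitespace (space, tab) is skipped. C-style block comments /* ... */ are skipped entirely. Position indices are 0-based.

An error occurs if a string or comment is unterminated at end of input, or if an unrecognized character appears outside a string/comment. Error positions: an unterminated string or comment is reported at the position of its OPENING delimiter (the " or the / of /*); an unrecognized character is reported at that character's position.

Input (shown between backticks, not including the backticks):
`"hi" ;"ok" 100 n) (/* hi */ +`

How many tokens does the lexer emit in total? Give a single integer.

pos=0: enter STRING mode
pos=0: emit STR "hi" (now at pos=4)
pos=5: emit SEMI ';'
pos=6: enter STRING mode
pos=6: emit STR "ok" (now at pos=10)
pos=11: emit NUM '100' (now at pos=14)
pos=15: emit ID 'n' (now at pos=16)
pos=16: emit RPAREN ')'
pos=18: emit LPAREN '('
pos=19: enter COMMENT mode (saw '/*')
exit COMMENT mode (now at pos=27)
pos=28: emit PLUS '+'
DONE. 8 tokens: [STR, SEMI, STR, NUM, ID, RPAREN, LPAREN, PLUS]

Answer: 8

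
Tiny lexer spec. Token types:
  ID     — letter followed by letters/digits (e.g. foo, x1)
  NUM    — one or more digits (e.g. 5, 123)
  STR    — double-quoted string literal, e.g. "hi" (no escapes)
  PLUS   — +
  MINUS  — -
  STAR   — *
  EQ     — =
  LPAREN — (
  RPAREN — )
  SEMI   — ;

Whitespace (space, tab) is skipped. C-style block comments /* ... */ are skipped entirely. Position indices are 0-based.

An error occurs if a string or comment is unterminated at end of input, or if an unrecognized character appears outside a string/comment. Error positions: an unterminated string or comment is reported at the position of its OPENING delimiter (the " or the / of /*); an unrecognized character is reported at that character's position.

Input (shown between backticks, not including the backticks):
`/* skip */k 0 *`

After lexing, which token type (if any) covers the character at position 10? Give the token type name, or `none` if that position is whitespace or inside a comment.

pos=0: enter COMMENT mode (saw '/*')
exit COMMENT mode (now at pos=10)
pos=10: emit ID 'k' (now at pos=11)
pos=12: emit NUM '0' (now at pos=13)
pos=14: emit STAR '*'
DONE. 3 tokens: [ID, NUM, STAR]
Position 10: char is 'k' -> ID

Answer: ID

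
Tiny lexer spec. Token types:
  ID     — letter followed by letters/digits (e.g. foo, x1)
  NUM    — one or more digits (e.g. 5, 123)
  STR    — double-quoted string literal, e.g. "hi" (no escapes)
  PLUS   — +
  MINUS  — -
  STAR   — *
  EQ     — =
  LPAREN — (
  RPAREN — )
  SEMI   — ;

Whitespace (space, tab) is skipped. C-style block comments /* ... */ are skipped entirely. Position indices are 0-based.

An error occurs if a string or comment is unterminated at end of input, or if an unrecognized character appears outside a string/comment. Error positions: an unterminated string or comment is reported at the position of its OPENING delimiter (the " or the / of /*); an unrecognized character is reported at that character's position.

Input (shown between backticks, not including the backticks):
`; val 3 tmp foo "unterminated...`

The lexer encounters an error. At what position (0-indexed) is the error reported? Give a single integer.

pos=0: emit SEMI ';'
pos=2: emit ID 'val' (now at pos=5)
pos=6: emit NUM '3' (now at pos=7)
pos=8: emit ID 'tmp' (now at pos=11)
pos=12: emit ID 'foo' (now at pos=15)
pos=16: enter STRING mode
pos=16: ERROR — unterminated string

Answer: 16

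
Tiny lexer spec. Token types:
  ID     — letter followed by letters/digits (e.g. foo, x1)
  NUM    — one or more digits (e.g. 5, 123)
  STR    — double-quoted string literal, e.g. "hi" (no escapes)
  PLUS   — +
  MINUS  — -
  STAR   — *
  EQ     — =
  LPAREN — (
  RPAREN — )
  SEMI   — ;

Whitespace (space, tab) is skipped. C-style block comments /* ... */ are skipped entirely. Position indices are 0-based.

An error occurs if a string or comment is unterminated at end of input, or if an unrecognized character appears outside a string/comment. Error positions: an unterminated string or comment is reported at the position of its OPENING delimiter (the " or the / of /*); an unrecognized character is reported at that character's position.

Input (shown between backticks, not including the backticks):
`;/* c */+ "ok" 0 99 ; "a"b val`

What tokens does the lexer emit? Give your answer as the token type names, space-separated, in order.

Answer: SEMI PLUS STR NUM NUM SEMI STR ID ID

Derivation:
pos=0: emit SEMI ';'
pos=1: enter COMMENT mode (saw '/*')
exit COMMENT mode (now at pos=8)
pos=8: emit PLUS '+'
pos=10: enter STRING mode
pos=10: emit STR "ok" (now at pos=14)
pos=15: emit NUM '0' (now at pos=16)
pos=17: emit NUM '99' (now at pos=19)
pos=20: emit SEMI ';'
pos=22: enter STRING mode
pos=22: emit STR "a" (now at pos=25)
pos=25: emit ID 'b' (now at pos=26)
pos=27: emit ID 'val' (now at pos=30)
DONE. 9 tokens: [SEMI, PLUS, STR, NUM, NUM, SEMI, STR, ID, ID]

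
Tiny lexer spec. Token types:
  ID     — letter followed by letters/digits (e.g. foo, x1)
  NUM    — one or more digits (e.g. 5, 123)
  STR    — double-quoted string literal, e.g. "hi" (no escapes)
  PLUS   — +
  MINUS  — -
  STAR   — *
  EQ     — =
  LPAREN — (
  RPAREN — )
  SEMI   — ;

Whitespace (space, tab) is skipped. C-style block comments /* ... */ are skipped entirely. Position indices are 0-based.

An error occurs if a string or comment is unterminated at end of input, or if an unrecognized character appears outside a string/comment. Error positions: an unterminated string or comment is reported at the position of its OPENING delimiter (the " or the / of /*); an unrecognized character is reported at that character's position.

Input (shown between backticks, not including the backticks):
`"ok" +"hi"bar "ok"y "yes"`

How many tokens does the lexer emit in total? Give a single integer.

Answer: 7

Derivation:
pos=0: enter STRING mode
pos=0: emit STR "ok" (now at pos=4)
pos=5: emit PLUS '+'
pos=6: enter STRING mode
pos=6: emit STR "hi" (now at pos=10)
pos=10: emit ID 'bar' (now at pos=13)
pos=14: enter STRING mode
pos=14: emit STR "ok" (now at pos=18)
pos=18: emit ID 'y' (now at pos=19)
pos=20: enter STRING mode
pos=20: emit STR "yes" (now at pos=25)
DONE. 7 tokens: [STR, PLUS, STR, ID, STR, ID, STR]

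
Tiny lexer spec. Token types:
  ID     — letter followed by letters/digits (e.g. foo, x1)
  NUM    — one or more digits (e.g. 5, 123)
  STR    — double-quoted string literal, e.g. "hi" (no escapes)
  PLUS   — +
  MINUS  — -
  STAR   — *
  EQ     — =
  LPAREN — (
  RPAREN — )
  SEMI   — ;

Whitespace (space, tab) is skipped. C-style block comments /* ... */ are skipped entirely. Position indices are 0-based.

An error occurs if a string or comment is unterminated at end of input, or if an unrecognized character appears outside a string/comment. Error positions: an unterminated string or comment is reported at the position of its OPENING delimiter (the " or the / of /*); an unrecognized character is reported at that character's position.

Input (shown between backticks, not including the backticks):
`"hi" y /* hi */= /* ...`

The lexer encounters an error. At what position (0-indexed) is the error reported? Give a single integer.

Answer: 17

Derivation:
pos=0: enter STRING mode
pos=0: emit STR "hi" (now at pos=4)
pos=5: emit ID 'y' (now at pos=6)
pos=7: enter COMMENT mode (saw '/*')
exit COMMENT mode (now at pos=15)
pos=15: emit EQ '='
pos=17: enter COMMENT mode (saw '/*')
pos=17: ERROR — unterminated comment (reached EOF)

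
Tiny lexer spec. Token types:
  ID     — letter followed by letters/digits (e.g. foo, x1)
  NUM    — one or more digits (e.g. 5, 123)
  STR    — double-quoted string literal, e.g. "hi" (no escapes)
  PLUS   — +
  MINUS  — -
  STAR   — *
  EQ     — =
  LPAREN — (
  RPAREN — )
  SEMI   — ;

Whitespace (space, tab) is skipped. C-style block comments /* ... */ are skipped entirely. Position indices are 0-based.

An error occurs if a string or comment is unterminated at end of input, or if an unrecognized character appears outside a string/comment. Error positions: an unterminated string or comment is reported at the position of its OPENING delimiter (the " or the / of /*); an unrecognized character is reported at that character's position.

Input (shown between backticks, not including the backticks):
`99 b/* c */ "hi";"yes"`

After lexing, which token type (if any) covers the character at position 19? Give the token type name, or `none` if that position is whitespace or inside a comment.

pos=0: emit NUM '99' (now at pos=2)
pos=3: emit ID 'b' (now at pos=4)
pos=4: enter COMMENT mode (saw '/*')
exit COMMENT mode (now at pos=11)
pos=12: enter STRING mode
pos=12: emit STR "hi" (now at pos=16)
pos=16: emit SEMI ';'
pos=17: enter STRING mode
pos=17: emit STR "yes" (now at pos=22)
DONE. 5 tokens: [NUM, ID, STR, SEMI, STR]
Position 19: char is 'e' -> STR

Answer: STR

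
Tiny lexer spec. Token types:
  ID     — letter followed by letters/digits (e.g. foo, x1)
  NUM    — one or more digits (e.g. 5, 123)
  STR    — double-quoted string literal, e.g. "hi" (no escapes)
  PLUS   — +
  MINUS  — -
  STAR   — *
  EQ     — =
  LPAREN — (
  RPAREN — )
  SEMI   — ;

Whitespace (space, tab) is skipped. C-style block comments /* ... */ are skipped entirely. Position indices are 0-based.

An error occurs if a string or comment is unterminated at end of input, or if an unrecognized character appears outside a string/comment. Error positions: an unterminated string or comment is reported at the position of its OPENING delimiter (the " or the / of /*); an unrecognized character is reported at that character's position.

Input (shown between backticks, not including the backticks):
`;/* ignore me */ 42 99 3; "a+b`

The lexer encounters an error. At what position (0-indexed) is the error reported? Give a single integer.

pos=0: emit SEMI ';'
pos=1: enter COMMENT mode (saw '/*')
exit COMMENT mode (now at pos=16)
pos=17: emit NUM '42' (now at pos=19)
pos=20: emit NUM '99' (now at pos=22)
pos=23: emit NUM '3' (now at pos=24)
pos=24: emit SEMI ';'
pos=26: enter STRING mode
pos=26: ERROR — unterminated string

Answer: 26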